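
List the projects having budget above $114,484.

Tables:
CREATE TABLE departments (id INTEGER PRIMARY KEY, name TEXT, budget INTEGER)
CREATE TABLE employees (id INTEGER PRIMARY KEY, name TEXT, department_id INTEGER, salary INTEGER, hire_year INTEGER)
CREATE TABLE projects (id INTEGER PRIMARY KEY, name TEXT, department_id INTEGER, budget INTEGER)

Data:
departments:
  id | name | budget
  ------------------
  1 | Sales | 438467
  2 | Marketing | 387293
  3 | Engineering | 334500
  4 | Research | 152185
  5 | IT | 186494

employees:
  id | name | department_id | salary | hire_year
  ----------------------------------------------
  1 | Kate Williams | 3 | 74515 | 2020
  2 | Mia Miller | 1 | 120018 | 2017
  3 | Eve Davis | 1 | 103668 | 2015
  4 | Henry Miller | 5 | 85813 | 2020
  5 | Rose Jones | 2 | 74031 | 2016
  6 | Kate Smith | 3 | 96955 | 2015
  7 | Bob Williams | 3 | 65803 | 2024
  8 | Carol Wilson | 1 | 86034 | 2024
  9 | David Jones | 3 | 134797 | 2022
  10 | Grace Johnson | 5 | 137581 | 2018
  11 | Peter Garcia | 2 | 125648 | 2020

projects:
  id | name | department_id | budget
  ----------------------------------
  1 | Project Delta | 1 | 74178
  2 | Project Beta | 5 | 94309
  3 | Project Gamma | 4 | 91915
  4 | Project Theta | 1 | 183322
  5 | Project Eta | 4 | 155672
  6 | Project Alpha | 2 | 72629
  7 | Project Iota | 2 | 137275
SELECT name, budget FROM projects WHERE budget > 114484

Execution result:
name | budget
Project Theta | 183322
Project Eta | 155672
Project Iota | 137275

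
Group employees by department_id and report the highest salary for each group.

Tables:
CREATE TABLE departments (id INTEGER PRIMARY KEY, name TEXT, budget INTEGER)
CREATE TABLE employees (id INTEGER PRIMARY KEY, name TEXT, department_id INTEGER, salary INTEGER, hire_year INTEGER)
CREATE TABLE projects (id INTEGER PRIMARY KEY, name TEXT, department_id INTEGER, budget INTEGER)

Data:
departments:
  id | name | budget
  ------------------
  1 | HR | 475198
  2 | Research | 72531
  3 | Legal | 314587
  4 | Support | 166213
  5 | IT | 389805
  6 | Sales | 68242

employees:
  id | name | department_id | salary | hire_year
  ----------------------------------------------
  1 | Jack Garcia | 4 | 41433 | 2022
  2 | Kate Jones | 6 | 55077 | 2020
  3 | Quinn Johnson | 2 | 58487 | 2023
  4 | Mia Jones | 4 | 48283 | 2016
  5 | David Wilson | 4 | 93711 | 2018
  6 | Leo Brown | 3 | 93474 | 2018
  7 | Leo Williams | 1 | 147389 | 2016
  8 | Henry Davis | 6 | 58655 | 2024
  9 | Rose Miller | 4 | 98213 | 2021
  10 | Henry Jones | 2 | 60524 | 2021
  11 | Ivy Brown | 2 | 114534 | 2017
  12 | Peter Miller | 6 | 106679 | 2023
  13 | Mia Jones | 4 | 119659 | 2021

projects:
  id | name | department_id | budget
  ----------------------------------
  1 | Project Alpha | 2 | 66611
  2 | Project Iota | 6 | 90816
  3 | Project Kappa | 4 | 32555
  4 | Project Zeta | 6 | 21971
SELECT department_id, MAX(salary) AS max_salary FROM employees GROUP BY department_id

Execution result:
department_id | max_salary
1 | 147389
2 | 114534
3 | 93474
4 | 119659
6 | 106679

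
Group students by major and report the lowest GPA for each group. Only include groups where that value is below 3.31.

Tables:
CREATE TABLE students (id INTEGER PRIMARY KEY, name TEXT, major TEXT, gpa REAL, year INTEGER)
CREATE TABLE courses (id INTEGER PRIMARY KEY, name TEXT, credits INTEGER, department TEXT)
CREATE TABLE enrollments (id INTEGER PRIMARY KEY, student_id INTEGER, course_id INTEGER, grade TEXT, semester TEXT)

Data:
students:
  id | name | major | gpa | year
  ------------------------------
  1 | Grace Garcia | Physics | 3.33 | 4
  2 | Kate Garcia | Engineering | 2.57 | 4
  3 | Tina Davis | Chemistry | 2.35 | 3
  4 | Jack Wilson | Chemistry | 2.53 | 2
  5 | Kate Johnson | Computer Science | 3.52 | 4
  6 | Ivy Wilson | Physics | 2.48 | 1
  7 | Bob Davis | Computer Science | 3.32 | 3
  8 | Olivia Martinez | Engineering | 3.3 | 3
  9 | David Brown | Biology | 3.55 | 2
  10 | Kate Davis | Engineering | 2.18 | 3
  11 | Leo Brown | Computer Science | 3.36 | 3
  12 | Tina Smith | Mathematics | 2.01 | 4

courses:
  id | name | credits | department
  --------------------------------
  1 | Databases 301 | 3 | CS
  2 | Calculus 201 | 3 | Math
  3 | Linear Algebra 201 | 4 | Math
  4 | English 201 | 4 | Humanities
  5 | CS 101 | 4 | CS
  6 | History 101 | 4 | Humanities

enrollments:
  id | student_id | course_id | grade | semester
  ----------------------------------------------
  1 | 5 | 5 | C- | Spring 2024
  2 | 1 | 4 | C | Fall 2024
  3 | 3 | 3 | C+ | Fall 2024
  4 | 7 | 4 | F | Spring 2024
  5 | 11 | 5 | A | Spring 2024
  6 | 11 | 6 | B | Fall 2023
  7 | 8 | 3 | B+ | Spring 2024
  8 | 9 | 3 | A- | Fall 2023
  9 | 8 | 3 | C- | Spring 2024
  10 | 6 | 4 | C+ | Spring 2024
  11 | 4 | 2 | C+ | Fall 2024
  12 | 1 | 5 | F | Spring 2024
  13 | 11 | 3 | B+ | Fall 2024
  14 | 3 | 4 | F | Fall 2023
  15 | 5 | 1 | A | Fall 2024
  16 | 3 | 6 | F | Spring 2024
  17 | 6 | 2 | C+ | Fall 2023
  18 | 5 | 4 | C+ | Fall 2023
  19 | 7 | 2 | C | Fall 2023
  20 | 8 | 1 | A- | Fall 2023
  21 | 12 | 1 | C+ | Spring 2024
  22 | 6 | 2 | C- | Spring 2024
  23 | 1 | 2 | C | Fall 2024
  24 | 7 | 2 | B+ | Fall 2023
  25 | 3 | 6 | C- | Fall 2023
SELECT major, MIN(gpa) AS min_gpa FROM students GROUP BY major HAVING MIN(gpa) < 3.31

Execution result:
major | min_gpa
Chemistry | 2.35
Engineering | 2.18
Mathematics | 2.01
Physics | 2.48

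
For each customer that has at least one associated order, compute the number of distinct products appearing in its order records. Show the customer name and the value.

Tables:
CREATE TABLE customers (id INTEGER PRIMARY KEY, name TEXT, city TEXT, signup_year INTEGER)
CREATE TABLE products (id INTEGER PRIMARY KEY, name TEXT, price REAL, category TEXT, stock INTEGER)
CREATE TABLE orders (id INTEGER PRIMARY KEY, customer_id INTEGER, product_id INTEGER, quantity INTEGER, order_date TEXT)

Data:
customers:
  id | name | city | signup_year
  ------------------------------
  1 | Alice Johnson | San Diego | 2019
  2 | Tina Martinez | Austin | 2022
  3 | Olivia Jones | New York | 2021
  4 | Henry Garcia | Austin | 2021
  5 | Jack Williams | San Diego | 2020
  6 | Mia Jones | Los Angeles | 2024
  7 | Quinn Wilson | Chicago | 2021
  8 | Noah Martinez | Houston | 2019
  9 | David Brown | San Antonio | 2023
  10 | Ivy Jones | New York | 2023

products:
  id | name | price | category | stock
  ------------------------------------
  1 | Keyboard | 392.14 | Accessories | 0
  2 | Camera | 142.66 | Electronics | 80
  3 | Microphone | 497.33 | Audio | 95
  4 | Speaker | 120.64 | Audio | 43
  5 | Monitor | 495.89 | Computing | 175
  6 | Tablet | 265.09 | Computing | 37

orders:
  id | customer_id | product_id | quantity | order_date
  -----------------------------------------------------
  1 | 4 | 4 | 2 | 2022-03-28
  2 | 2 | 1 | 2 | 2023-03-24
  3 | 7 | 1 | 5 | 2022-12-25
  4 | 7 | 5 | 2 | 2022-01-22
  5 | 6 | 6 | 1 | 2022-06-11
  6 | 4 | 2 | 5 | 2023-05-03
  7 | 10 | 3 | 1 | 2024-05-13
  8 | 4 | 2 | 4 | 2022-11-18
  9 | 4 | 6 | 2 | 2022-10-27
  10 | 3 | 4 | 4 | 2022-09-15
SELECT p.name, COUNT(DISTINCT c.product_id) AS distinct_product_count FROM orders c JOIN customers p ON c.customer_id = p.id GROUP BY p.id, p.name

Execution result:
name | distinct_product_count
Tina Martinez | 1
Olivia Jones | 1
Henry Garcia | 3
Mia Jones | 1
Quinn Wilson | 2
Ivy Jones | 1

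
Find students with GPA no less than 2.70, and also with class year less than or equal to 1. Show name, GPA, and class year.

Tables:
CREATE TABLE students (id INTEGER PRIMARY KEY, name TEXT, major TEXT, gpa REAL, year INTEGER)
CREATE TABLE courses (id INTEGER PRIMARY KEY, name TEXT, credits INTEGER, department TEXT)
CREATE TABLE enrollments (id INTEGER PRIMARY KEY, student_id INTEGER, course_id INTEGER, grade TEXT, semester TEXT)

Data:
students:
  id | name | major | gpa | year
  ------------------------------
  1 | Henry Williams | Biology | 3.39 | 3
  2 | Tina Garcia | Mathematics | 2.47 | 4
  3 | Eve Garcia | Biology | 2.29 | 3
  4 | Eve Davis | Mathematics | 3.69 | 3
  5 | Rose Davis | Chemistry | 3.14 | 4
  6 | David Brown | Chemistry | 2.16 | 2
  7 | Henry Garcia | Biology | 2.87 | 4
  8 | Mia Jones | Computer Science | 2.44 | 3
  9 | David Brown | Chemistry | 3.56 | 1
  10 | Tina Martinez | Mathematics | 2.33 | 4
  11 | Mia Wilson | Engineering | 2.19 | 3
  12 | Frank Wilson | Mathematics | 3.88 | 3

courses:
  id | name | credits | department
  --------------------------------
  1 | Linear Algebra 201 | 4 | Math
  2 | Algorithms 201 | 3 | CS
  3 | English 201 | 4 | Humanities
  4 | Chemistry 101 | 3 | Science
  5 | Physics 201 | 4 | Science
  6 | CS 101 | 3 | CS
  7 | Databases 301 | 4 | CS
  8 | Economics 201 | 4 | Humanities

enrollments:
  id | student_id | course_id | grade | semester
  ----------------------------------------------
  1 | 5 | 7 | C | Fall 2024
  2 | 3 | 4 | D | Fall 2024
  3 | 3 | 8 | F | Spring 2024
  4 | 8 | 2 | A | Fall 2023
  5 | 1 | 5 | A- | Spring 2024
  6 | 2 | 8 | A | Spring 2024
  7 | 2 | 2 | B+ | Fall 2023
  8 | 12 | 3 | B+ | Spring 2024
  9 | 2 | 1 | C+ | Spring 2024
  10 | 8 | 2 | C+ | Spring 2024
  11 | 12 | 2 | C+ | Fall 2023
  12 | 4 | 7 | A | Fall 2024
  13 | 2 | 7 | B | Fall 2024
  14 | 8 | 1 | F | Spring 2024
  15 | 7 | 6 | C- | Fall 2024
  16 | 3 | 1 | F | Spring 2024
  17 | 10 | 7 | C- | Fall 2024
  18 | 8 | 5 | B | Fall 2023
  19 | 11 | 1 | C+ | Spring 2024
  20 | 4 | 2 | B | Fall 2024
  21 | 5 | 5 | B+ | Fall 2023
SELECT name, gpa, year FROM students WHERE gpa >= 2.7 AND year <= 1

Execution result:
name | gpa | year
David Brown | 3.56 | 1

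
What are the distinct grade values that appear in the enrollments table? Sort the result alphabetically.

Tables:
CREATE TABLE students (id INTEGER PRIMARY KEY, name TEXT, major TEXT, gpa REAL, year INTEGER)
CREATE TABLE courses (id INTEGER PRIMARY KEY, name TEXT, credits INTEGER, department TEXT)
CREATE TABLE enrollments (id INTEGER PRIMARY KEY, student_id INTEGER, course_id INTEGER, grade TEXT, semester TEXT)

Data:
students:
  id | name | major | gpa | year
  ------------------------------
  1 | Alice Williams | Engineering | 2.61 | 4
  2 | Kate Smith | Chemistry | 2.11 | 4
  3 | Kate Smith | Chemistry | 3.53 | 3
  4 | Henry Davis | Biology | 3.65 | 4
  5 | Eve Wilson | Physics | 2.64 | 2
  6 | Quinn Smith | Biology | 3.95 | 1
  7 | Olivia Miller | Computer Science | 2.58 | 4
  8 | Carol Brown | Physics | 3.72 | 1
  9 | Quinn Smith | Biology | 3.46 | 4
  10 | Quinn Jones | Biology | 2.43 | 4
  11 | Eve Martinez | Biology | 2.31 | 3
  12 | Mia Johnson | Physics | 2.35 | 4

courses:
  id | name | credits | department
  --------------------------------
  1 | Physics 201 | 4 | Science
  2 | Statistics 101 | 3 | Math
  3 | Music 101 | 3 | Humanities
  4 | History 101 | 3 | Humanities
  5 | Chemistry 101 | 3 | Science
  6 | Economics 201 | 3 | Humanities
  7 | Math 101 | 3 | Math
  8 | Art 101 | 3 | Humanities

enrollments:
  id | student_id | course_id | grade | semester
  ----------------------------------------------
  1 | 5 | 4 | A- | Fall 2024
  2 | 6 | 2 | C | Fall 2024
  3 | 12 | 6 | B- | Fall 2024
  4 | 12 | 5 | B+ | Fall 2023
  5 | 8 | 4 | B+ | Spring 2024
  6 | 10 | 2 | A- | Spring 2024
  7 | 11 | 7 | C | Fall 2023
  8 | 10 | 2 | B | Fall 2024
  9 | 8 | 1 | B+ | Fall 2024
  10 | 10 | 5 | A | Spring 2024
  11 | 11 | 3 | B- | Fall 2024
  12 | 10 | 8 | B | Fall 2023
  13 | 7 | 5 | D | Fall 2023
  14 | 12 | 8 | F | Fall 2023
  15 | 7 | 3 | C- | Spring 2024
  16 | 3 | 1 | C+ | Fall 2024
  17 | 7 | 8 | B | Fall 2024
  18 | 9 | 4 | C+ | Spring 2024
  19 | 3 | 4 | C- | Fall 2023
SELECT DISTINCT grade FROM enrollments ORDER BY grade

Execution result:
grade
A
A-
B
B+
B-
C
C+
C-
D
F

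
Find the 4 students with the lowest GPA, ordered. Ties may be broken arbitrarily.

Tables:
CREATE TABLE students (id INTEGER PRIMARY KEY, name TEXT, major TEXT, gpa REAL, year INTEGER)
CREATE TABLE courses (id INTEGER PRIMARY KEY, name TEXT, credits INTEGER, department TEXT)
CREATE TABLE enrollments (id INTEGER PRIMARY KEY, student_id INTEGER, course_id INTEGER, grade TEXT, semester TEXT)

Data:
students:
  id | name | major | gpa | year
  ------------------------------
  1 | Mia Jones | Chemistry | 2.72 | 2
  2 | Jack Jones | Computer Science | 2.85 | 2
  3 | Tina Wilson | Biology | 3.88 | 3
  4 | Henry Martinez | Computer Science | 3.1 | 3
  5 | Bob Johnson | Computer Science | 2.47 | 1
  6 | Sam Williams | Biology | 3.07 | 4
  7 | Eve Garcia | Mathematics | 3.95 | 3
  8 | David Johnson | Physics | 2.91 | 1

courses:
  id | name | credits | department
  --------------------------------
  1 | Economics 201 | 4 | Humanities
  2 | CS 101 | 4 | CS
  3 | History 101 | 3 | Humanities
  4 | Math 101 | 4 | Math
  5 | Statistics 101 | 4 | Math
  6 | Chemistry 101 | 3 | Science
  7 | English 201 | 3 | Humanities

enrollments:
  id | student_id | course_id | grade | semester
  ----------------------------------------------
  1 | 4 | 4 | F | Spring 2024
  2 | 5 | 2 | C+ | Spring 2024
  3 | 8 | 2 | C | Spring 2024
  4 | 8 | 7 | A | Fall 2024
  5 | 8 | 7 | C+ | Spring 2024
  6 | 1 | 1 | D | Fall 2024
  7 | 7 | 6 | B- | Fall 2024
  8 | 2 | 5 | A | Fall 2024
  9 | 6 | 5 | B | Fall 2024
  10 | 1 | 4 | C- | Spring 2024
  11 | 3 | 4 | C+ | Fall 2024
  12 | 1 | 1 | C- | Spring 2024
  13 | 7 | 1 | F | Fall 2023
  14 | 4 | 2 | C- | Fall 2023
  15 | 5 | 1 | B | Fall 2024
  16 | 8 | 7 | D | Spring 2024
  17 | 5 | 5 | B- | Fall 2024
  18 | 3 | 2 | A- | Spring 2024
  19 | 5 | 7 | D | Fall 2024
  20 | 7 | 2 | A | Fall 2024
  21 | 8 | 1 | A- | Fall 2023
SELECT name, gpa FROM students ORDER BY gpa ASC LIMIT 4

Execution result:
name | gpa
Bob Johnson | 2.47
Mia Jones | 2.72
Jack Jones | 2.85
David Johnson | 2.91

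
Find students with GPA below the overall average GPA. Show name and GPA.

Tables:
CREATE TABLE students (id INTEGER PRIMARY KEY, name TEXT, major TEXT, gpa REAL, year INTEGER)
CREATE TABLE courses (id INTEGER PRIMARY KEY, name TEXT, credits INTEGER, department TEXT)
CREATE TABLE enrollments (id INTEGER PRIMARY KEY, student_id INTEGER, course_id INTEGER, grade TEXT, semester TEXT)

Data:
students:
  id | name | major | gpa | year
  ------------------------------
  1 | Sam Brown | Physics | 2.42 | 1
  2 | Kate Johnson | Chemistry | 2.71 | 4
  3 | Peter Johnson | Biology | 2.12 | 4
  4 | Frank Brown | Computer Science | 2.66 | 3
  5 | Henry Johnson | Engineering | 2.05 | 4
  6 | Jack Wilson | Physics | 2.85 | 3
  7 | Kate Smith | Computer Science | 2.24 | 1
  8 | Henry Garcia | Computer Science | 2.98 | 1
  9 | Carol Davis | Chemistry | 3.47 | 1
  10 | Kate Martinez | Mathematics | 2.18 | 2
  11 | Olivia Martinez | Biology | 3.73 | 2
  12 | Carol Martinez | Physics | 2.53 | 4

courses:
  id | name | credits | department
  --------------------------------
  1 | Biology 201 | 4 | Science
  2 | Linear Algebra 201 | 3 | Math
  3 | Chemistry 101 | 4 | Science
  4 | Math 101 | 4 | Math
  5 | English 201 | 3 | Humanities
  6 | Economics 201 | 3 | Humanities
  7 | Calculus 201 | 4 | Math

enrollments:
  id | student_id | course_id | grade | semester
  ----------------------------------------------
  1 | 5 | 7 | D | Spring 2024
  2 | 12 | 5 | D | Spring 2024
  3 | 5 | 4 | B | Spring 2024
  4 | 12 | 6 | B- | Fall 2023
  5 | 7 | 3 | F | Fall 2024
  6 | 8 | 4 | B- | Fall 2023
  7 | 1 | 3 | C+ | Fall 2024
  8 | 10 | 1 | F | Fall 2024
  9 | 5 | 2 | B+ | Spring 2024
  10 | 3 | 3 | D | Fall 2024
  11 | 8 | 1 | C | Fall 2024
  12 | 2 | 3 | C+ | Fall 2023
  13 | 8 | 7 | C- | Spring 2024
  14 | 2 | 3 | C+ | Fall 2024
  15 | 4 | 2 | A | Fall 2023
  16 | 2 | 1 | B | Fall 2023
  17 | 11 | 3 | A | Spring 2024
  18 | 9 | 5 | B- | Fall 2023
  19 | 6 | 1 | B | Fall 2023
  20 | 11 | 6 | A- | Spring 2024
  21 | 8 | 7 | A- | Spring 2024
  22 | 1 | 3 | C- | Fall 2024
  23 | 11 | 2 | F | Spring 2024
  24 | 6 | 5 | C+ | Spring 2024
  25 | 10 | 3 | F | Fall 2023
SELECT name, gpa FROM students WHERE gpa < (SELECT AVG(gpa) FROM students)

Execution result:
name | gpa
Sam Brown | 2.42
Peter Johnson | 2.12
Frank Brown | 2.66
Henry Johnson | 2.05
Kate Smith | 2.24
Kate Martinez | 2.18
Carol Martinez | 2.53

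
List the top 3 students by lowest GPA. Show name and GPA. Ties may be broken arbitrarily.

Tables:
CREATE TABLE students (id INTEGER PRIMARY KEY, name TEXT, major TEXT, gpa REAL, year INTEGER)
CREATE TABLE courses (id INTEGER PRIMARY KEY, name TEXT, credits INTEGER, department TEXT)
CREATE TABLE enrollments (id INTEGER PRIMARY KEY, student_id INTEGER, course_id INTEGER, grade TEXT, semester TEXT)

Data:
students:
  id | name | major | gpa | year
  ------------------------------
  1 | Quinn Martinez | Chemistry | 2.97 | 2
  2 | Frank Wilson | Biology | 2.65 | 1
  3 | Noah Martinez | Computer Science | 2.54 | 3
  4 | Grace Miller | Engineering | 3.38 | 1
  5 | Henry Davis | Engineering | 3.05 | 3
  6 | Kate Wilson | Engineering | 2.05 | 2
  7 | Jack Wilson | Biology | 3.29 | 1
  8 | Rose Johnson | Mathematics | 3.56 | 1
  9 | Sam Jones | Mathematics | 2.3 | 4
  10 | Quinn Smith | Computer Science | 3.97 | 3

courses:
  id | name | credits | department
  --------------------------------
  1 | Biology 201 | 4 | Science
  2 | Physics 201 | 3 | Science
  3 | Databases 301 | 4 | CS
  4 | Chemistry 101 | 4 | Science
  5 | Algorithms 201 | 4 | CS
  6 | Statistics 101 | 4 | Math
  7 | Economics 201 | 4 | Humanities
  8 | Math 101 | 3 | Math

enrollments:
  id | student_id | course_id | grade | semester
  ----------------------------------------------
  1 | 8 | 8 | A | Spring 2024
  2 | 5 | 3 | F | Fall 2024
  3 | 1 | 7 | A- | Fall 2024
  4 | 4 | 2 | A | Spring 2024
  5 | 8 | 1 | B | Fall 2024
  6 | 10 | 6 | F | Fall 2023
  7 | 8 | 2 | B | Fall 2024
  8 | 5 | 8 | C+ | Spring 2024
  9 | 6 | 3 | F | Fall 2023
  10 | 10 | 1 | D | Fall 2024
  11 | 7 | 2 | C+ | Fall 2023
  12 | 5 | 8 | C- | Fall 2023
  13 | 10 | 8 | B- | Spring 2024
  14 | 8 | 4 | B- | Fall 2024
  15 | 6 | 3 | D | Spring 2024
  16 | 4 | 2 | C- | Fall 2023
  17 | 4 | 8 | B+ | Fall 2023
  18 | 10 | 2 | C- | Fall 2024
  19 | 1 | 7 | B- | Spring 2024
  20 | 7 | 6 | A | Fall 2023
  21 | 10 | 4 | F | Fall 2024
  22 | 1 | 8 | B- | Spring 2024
SELECT name, gpa FROM students ORDER BY gpa ASC LIMIT 3

Execution result:
name | gpa
Kate Wilson | 2.05
Sam Jones | 2.30
Noah Martinez | 2.54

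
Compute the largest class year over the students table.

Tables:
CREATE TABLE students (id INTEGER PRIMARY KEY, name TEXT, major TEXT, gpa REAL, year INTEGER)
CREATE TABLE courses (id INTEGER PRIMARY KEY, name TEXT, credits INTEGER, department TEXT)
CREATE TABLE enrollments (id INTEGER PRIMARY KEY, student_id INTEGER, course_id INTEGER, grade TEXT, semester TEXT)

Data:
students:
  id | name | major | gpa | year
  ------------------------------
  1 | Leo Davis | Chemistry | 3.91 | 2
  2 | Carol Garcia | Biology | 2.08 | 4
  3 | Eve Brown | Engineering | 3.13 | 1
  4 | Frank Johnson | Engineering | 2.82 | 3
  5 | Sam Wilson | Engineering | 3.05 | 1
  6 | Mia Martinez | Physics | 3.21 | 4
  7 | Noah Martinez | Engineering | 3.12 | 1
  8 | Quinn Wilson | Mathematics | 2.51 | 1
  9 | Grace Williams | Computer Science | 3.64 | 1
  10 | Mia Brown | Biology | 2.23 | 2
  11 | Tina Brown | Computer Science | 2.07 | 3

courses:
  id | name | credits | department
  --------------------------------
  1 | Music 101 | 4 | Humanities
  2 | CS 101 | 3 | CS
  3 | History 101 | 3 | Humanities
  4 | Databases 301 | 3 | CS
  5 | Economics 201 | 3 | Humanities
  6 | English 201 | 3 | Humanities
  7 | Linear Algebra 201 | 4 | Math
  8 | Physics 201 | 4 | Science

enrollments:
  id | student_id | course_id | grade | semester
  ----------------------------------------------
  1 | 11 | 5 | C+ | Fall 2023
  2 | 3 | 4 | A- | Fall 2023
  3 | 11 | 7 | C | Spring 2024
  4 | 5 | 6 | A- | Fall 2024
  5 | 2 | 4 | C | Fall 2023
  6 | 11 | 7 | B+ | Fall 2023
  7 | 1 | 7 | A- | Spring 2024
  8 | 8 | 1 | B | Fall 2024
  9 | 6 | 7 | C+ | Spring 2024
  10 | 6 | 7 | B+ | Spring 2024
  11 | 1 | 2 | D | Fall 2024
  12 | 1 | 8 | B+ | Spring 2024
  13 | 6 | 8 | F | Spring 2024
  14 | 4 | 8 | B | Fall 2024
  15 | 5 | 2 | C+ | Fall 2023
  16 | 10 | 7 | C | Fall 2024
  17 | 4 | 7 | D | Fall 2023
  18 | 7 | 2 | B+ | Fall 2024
SELECT MAX(year) FROM students

Execution result:
4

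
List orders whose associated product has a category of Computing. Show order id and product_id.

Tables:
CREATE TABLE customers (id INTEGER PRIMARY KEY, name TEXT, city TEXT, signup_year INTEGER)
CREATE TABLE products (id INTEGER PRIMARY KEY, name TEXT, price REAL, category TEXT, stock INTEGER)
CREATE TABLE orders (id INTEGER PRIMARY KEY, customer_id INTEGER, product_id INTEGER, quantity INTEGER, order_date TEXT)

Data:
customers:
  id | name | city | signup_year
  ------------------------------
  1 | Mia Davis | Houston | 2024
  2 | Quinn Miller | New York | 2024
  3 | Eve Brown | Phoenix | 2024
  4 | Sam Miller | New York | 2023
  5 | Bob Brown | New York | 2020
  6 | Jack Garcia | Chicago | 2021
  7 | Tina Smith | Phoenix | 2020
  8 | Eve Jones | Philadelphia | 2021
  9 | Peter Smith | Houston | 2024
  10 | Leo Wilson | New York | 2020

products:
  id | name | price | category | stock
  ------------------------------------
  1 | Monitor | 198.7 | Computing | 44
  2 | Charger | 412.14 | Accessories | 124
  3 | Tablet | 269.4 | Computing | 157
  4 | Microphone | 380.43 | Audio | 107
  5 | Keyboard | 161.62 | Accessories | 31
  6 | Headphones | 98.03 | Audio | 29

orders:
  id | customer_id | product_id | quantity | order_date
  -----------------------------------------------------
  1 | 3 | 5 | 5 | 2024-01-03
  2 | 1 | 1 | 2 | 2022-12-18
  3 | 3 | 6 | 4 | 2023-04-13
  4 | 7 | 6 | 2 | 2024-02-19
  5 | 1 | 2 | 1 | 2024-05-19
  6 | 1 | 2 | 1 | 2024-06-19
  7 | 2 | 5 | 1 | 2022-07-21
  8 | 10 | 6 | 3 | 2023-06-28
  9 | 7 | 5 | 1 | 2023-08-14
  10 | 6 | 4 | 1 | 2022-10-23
SELECT id, product_id FROM orders WHERE product_id IN (SELECT id FROM products WHERE category = 'Computing')

Execution result:
id | product_id
2 | 1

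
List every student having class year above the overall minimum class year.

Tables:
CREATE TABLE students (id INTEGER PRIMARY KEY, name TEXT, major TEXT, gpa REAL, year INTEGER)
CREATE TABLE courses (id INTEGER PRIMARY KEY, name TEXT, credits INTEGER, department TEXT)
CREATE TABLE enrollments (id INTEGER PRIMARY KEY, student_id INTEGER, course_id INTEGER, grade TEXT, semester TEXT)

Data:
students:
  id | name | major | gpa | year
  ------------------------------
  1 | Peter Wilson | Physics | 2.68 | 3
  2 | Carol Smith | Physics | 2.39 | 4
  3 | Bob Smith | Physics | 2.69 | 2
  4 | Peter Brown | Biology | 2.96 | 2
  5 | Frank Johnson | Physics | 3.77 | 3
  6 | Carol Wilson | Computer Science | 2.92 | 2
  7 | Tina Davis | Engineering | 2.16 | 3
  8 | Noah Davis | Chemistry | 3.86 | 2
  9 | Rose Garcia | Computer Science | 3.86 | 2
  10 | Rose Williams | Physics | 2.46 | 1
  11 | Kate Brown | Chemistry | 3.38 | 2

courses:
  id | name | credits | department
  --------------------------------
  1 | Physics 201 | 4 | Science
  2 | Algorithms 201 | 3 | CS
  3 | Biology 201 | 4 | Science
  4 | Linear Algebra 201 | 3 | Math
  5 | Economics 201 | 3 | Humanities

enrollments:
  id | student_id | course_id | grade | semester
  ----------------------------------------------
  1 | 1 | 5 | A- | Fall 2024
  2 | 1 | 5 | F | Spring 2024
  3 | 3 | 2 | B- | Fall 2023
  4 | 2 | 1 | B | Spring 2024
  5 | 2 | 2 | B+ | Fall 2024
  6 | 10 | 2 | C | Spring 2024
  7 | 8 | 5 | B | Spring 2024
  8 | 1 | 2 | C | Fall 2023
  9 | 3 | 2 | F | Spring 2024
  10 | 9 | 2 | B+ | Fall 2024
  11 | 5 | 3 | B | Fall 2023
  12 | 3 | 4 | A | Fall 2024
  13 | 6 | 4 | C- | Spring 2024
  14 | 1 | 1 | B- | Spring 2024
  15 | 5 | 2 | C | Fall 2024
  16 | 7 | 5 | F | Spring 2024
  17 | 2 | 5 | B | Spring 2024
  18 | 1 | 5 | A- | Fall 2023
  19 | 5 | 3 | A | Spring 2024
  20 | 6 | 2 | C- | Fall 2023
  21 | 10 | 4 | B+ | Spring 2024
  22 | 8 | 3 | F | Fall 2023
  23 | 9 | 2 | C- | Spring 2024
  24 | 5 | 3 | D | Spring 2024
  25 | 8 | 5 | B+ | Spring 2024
SELECT name, year FROM students WHERE year > (SELECT MIN(year) FROM students)

Execution result:
name | year
Peter Wilson | 3
Carol Smith | 4
Bob Smith | 2
Peter Brown | 2
Frank Johnson | 3
Carol Wilson | 2
Tina Davis | 3
Noah Davis | 2
Rose Garcia | 2
Kate Brown | 2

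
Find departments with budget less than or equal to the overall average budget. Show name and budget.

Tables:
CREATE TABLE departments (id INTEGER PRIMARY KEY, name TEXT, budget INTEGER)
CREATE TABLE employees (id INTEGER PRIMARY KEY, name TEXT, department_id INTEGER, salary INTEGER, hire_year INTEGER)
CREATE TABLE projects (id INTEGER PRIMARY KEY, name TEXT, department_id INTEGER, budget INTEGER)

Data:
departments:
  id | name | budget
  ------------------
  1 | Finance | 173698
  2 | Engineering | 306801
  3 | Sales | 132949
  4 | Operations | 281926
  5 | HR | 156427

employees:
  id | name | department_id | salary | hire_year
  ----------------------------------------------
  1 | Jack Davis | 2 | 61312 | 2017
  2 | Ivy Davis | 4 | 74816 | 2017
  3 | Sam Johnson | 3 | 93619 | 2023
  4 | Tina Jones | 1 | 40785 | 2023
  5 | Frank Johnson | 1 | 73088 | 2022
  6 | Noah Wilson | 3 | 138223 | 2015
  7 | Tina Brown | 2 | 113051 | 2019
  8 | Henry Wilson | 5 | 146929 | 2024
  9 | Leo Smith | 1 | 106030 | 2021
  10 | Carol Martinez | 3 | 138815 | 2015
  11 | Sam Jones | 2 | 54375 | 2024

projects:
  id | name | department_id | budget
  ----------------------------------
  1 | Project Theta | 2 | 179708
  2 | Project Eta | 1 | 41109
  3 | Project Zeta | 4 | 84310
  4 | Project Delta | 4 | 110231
SELECT name, budget FROM departments WHERE budget <= (SELECT AVG(budget) FROM departments)

Execution result:
name | budget
Finance | 173698
Sales | 132949
HR | 156427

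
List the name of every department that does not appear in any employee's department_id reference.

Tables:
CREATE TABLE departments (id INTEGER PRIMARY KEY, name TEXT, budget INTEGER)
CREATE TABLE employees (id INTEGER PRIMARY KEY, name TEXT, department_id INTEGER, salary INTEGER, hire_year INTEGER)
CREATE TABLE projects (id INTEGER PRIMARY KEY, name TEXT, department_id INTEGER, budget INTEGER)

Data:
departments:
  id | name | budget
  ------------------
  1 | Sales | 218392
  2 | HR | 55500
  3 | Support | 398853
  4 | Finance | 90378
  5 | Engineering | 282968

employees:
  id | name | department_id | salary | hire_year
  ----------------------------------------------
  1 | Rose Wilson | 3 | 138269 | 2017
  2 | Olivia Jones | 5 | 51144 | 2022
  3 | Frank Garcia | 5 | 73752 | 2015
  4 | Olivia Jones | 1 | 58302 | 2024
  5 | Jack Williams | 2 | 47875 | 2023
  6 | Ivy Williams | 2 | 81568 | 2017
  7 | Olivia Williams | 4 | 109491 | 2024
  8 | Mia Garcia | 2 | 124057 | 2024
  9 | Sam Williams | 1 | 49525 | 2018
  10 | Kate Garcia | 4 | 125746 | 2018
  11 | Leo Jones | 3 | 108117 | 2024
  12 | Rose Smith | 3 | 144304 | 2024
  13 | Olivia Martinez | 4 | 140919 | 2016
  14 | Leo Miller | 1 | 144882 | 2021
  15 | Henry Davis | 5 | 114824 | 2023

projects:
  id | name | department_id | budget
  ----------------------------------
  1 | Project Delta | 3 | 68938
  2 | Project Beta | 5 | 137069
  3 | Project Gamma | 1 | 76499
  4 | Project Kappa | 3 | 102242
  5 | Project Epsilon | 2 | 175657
SELECT p.name FROM departments p LEFT JOIN employees c ON c.department_id = p.id WHERE c.id IS NULL

Execution result:
(no rows)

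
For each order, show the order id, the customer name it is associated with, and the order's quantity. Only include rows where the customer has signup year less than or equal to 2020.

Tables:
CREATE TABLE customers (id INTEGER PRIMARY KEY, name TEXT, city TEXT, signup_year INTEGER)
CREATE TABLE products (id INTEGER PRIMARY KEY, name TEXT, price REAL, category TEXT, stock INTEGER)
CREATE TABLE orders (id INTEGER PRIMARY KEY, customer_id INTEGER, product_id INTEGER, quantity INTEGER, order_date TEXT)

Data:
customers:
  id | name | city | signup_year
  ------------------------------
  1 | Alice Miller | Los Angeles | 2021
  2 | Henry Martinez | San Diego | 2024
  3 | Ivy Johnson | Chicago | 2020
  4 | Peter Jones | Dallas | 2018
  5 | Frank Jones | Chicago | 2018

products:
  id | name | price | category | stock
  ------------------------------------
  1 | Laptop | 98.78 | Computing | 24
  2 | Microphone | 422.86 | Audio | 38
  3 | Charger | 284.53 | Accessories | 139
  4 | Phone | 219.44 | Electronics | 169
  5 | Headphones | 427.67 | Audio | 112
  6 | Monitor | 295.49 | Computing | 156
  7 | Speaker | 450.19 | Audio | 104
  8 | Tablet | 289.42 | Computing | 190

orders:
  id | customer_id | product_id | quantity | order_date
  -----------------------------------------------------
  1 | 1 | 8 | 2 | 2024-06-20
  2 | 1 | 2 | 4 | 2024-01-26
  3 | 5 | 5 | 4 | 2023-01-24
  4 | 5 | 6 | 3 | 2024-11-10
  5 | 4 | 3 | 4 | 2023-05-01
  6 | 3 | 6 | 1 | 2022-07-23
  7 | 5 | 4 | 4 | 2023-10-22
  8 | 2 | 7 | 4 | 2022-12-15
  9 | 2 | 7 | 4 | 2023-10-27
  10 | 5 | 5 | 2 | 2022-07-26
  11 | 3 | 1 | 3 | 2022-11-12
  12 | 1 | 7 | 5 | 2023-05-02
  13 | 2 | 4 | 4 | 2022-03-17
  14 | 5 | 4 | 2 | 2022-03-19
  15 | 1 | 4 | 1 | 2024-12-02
SELECT c.id, p.name AS customer, c.quantity FROM orders c JOIN customers p ON c.customer_id = p.id WHERE p.signup_year <= 2020

Execution result:
id | customer | quantity
3 | Frank Jones | 4
4 | Frank Jones | 3
5 | Peter Jones | 4
6 | Ivy Johnson | 1
7 | Frank Jones | 4
10 | Frank Jones | 2
11 | Ivy Johnson | 3
14 | Frank Jones | 2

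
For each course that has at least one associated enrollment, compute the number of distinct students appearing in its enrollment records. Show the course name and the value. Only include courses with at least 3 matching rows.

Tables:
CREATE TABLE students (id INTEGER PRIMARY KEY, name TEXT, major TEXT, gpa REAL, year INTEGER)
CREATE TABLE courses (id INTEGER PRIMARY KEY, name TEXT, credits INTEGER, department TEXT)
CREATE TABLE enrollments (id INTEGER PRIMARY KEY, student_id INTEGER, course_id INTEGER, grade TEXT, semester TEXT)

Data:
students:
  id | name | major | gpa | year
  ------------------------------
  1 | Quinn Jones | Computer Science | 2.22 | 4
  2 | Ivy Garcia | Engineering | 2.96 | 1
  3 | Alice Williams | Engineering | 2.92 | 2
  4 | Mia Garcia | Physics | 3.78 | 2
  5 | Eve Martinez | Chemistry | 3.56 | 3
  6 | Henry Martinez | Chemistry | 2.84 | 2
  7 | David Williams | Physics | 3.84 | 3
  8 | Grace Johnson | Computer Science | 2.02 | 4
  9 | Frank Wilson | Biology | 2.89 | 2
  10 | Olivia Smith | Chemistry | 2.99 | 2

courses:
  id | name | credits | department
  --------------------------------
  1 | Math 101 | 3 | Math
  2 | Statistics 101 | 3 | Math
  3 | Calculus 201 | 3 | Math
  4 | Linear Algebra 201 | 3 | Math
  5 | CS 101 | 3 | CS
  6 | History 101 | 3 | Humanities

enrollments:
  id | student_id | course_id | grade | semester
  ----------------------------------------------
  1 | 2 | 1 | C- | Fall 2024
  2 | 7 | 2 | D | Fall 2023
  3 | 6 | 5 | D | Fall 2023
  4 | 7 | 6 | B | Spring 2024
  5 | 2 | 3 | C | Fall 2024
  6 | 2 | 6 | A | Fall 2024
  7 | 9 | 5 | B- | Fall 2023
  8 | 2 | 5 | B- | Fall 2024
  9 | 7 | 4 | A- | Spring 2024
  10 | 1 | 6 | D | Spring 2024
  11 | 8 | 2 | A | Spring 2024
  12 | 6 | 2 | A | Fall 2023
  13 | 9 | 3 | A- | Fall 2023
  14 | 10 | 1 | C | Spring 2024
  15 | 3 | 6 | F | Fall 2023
SELECT p.name, COUNT(DISTINCT c.student_id) AS distinct_student_count FROM enrollments c JOIN courses p ON c.course_id = p.id GROUP BY p.id, p.name HAVING COUNT(*) >= 3

Execution result:
name | distinct_student_count
Statistics 101 | 3
CS 101 | 3
History 101 | 4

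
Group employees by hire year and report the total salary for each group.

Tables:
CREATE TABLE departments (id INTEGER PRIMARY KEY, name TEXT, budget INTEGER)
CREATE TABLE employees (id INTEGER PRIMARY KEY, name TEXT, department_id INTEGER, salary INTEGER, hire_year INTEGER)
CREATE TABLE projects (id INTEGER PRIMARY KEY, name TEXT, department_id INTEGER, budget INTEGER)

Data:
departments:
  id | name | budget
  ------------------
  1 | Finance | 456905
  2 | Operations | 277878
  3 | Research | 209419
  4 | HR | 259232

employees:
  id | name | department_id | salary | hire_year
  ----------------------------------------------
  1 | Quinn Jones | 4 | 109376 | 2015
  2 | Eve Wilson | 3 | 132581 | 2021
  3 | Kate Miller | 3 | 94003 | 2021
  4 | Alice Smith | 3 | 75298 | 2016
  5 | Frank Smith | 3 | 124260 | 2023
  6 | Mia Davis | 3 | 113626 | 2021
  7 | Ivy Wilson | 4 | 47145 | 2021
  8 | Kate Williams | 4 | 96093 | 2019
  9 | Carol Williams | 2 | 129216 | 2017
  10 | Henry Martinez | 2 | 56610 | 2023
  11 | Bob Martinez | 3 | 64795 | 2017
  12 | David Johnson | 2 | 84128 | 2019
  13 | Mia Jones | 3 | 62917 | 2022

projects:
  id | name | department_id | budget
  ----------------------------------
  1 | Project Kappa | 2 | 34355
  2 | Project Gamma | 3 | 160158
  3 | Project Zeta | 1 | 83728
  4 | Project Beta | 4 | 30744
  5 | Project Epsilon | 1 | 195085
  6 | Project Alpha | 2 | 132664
SELECT hire_year, SUM(salary) AS sum_salary FROM employees GROUP BY hire_year

Execution result:
hire_year | sum_salary
2015 | 109376
2016 | 75298
2017 | 194011
2019 | 180221
2021 | 387355
2022 | 62917
2023 | 180870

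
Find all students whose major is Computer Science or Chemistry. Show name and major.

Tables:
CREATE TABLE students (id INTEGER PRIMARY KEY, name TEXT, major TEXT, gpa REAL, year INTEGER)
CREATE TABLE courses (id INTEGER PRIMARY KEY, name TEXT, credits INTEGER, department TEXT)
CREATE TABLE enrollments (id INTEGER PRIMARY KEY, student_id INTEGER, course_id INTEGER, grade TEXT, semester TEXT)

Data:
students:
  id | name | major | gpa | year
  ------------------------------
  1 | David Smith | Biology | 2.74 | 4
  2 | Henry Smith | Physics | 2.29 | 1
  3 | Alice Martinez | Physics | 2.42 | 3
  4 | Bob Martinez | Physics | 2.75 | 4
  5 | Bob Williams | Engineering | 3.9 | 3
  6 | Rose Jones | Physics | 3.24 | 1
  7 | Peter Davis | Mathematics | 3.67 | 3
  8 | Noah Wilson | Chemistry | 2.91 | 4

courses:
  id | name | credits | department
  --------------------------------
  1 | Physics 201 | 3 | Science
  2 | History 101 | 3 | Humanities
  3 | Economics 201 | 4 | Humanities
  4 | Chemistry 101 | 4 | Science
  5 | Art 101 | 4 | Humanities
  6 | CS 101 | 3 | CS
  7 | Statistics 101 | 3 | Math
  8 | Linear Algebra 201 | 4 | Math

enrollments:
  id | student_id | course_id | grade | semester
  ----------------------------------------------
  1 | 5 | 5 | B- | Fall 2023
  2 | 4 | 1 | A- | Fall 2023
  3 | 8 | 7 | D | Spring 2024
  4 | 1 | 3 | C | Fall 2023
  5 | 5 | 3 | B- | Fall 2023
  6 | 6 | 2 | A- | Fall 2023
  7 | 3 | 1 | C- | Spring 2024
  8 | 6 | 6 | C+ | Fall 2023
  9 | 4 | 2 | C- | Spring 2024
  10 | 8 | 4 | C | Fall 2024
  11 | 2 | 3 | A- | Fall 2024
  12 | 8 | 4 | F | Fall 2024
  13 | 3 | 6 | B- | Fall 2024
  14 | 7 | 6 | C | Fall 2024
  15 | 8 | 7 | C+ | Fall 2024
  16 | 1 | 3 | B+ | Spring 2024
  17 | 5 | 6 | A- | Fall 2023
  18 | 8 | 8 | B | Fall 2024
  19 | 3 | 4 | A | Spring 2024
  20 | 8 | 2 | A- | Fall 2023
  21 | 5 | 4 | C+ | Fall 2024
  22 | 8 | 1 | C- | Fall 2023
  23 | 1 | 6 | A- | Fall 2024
SELECT name, major FROM students WHERE major IN ('Computer Science', 'Chemistry')

Execution result:
name | major
Noah Wilson | Chemistry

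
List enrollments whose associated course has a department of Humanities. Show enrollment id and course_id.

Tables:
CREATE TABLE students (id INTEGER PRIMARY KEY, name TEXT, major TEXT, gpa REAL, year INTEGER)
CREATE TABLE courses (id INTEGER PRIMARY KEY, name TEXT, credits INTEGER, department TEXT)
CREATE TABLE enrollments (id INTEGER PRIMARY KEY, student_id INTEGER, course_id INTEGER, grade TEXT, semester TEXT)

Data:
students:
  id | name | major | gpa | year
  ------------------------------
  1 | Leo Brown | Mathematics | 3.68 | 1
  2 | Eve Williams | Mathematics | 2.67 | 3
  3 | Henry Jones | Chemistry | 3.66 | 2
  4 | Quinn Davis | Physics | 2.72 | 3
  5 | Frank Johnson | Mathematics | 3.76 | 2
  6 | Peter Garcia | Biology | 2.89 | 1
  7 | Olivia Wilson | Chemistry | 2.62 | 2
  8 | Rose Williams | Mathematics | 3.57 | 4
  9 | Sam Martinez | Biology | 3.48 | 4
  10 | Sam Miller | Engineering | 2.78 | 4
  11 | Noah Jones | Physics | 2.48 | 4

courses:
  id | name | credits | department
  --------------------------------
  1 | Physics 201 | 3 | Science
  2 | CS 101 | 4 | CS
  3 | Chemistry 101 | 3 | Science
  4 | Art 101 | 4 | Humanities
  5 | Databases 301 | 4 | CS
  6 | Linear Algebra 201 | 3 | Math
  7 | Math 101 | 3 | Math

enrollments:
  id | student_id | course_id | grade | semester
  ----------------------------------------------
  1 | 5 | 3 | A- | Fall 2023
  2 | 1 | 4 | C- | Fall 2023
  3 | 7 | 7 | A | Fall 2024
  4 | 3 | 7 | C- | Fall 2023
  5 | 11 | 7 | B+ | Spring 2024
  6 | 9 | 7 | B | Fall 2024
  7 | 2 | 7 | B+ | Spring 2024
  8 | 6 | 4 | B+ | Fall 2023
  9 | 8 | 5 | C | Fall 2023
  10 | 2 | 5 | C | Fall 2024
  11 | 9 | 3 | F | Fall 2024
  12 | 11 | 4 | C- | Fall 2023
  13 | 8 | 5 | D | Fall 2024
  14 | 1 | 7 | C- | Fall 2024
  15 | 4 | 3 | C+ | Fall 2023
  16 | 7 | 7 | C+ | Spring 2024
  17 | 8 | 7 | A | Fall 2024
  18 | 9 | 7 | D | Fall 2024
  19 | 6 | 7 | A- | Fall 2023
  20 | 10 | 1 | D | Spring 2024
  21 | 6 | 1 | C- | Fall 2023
SELECT id, course_id FROM enrollments WHERE course_id IN (SELECT id FROM courses WHERE department = 'Humanities')

Execution result:
id | course_id
2 | 4
8 | 4
12 | 4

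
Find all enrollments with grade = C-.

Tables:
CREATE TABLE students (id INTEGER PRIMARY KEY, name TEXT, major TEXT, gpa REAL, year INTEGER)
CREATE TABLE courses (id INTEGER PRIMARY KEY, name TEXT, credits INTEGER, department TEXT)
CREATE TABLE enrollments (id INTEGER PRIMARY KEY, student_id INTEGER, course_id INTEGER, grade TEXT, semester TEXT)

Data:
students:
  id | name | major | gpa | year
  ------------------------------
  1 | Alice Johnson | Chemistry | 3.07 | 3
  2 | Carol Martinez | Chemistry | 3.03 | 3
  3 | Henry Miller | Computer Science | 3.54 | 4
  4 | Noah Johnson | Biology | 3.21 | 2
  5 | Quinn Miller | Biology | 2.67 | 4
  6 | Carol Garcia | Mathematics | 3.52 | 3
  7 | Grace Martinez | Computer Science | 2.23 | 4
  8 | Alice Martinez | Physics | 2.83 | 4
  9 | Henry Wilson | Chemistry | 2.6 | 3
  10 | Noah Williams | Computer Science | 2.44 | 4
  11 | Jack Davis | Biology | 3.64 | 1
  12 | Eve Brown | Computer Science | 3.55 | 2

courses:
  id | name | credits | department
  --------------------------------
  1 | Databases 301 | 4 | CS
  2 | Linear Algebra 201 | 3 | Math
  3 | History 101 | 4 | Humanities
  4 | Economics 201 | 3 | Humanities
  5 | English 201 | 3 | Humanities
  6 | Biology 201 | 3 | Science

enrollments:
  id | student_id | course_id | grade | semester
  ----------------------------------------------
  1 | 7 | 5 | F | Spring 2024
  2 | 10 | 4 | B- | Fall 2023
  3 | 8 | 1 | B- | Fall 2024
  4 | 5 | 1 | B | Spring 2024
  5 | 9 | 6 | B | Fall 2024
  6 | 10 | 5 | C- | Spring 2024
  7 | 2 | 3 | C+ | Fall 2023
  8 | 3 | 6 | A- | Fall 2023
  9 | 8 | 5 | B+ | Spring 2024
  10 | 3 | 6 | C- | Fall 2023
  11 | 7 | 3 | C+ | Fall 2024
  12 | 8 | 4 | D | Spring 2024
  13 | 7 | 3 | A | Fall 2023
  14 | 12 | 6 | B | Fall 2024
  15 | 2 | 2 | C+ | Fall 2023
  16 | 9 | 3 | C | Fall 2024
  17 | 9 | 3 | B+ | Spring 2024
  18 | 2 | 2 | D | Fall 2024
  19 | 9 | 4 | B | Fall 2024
SELECT id, grade FROM enrollments WHERE grade = 'C-'

Execution result:
id | grade
6 | C-
10 | C-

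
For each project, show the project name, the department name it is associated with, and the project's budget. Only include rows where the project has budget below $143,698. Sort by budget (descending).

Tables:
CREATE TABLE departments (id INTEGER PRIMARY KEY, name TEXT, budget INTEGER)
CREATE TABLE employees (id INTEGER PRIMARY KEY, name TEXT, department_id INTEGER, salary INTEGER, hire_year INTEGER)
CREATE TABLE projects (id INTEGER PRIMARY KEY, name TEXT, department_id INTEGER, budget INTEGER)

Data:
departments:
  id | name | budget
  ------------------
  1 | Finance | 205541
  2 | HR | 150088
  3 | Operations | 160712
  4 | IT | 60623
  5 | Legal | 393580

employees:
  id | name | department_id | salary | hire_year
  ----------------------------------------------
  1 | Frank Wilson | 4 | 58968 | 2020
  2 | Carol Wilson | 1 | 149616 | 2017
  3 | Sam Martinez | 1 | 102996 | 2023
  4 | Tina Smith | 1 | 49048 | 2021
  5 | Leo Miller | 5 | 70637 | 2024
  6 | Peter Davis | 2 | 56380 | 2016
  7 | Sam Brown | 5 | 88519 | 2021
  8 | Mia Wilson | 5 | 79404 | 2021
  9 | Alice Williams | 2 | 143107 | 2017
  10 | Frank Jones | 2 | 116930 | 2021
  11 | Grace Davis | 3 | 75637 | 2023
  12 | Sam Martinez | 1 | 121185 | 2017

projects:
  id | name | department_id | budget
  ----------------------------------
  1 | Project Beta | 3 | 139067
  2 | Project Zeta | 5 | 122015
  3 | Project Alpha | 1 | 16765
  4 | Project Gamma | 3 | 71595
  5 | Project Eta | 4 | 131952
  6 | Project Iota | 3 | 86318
SELECT c.name, p.name AS department, c.budget FROM projects c JOIN departments p ON c.department_id = p.id WHERE c.budget < 143698 ORDER BY c.budget DESC

Execution result:
name | department | budget
Project Beta | Operations | 139067
Project Eta | IT | 131952
Project Zeta | Legal | 122015
Project Iota | Operations | 86318
Project Gamma | Operations | 71595
Project Alpha | Finance | 16765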